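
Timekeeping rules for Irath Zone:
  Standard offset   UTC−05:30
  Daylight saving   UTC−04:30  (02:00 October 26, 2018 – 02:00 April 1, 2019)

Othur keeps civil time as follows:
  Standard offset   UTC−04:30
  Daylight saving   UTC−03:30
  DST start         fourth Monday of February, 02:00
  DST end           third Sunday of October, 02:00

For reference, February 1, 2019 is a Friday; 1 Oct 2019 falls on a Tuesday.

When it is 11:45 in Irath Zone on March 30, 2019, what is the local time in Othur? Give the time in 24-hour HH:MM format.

12:45

March 30, 2019 lies within the daylight-saving period (26 October 2018 – 1 April 2019), so Irath Zone is on daylight time, UTC−04:30.
11:45 Irath Zone + 4h30m = 16:15 UTC.
1 February 2019 is a Friday, so the first Monday is February 4 and the fourth is February 25.
1 October 2019 is a Tuesday, so the first Sunday is October 6 and the third is October 20.
At the standard offset (UTC−04:30), 16:15 UTC − 4h30m = 11:45 Othur standard time.
The standard-time date in Othur, March 30, 2019, lies within the daylight-saving period (25 February – 20 October), so Othur is on daylight time, UTC−03:30.
16:15 UTC − 3h30m = 12:45 Othur.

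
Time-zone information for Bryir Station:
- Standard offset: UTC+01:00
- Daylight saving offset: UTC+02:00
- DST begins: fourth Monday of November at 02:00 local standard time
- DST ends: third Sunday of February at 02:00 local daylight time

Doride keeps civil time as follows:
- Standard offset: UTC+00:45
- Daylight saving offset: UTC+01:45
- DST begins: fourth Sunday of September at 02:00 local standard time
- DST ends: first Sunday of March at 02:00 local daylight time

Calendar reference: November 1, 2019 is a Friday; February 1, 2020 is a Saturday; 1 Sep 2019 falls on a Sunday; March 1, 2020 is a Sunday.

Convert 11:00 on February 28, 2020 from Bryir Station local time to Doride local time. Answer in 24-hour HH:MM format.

11:45

1 November 2019 is a Friday, so the first Monday is November 4 and the fourth is November 25.
1 February 2020 is a Saturday, so the first Sunday is February 2 and the third is February 16.
Daylight saving runs 25 November 2019 – 16 February 2020; February 28, 2020 is outside that window, so Bryir Station is on standard time at UTC+01:00.
11:00 Bryir Station − 1h = 10:00 UTC.
1 September 2019 is a Sunday, so the first Sunday is September 1 and the fourth is September 22.
1 March 2020 is a Sunday, so the first Sunday is March 1.
At the standard offset (UTC+00:45), 10:00 UTC + 0h45m = 10:45 Doride standard time.
The standard-time date in Doride, February 28, 2020, falls between 22 September 2019 and 1 March 2020, so daylight saving is in effect and Doride is at UTC+01:45.
10:00 UTC + 1h45m = 11:45 Doride.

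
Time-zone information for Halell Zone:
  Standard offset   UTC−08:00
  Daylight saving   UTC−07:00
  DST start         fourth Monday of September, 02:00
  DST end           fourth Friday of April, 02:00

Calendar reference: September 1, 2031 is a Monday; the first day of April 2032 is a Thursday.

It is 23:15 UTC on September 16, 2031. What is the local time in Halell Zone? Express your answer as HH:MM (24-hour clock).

15:15

1 September 2031 is a Monday, so the first Monday is September 1 and the fourth is September 22.
1 April 2032 is a Thursday, so the first Friday is April 2 and the fourth is April 23.
At the standard offset (UTC−08:00), 23:15 UTC − 8h = 15:15 Halell Zone standard time.
The standard-time date in Halell Zone, September 16, 2031, does not fall between 22 September 2031 and 23 April 2032, so daylight saving is not in effect and Halell Zone is at UTC−08:00.
23:15 UTC − 8h = 15:15 local.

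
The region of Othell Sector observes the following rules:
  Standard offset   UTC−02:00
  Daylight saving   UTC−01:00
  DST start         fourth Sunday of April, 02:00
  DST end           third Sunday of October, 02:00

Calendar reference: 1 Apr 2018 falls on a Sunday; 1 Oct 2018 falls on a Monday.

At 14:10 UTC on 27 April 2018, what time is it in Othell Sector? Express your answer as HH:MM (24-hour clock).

13:10

1 April 2018 is a Sunday, so the first Sunday is April 1 and the fourth is April 22.
1 October 2018 is a Monday, so the first Sunday is October 7 and the third is October 21.
At the standard offset (UTC−02:00), 14:10 UTC − 2h = 12:10 Othell Sector standard time.
Daylight saving runs 22 April – 21 October; the standard-time date in Othell Sector, 27 April 2018, is inside that window, so Othell Sector is at UTC−01:00.
14:10 UTC − 1h = 13:10 local.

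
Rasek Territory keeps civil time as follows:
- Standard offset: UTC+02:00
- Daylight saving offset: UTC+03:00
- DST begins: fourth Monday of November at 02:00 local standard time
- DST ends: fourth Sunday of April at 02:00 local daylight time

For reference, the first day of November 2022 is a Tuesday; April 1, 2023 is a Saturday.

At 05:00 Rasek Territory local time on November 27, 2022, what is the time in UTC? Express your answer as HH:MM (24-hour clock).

1 November 2022 is a Tuesday, so the first Monday is November 7 and the fourth is November 28.
1 April 2023 is a Saturday, so the first Sunday is April 2 and the fourth is April 23.
November 27, 2022 is outside the daylight-saving period (28 November 2022 – 23 April 2023), so Rasek Territory is on standard time, UTC+02:00.
05:00 local − 2h = 03:00 UTC.

03:00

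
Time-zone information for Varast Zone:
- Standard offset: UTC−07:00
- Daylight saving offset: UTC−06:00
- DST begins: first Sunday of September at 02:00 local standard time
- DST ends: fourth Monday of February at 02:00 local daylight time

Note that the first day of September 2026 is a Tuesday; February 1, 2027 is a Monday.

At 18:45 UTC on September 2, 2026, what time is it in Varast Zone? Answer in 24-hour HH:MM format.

1 September 2026 is a Tuesday, so the first Sunday is September 6.
1 February 2027 is a Monday, so the first Monday is February 1 and the fourth is February 22.
At the standard offset (UTC−07:00), 18:45 UTC − 7h = 11:45 Varast Zone standard time.
The standard-time date in Varast Zone, September 2, 2026, is outside the daylight-saving period (6 September 2026 – 22 February 2027), so Varast Zone is on standard time, UTC−07:00.
18:45 UTC − 7h = 11:45 local.

11:45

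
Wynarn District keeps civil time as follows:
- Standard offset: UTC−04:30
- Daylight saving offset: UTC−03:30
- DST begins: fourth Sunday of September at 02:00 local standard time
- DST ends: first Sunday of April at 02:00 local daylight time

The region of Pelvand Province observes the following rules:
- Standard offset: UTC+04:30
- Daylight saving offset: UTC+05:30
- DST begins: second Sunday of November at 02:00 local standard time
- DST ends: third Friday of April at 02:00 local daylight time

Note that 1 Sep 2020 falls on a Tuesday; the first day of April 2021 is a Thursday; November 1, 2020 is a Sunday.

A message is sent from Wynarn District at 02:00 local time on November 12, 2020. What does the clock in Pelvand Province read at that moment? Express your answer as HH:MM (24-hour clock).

11:00

1 September 2020 is a Tuesday, so the first Sunday is September 6 and the fourth is September 27.
1 April 2021 is a Thursday, so the first Sunday is April 4.
November 12, 2020 lies within the daylight-saving period (27 September 2020 – 4 April 2021), so Wynarn District is on daylight time, UTC−03:30.
02:00 Wynarn District + 3h30m = 05:30 UTC.
1 November 2020 is a Sunday, so the first Sunday is November 1 and the second is November 8.
1 April 2021 is a Thursday, so the first Friday is April 2 and the third is April 16.
At the standard offset (UTC+04:30), 05:30 UTC + 4h30m = 10:00 Pelvand Province standard time.
The standard-time date in Pelvand Province, November 12, 2020, lies within the daylight-saving period (8 November 2020 – 16 April 2021), so Pelvand Province is on daylight time, UTC+05:30.
05:30 UTC + 5h30m = 11:00 Pelvand Province.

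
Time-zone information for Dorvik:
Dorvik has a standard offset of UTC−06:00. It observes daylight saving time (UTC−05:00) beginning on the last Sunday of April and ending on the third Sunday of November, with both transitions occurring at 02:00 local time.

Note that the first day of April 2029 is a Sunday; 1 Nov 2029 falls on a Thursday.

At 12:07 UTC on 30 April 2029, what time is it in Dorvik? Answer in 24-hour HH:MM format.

1 April 2029 is a Sunday, so Sundays fall on 1, 8, 15, 22, 29; the last is April 29.
1 November 2029 is a Thursday, so the first Sunday is November 4 and the third is November 18.
At the standard offset (UTC−06:00), 12:07 UTC − 6h = 06:07 Dorvik standard time.
Daylight saving runs 29 April – 18 November; the standard-time date in Dorvik, 30 April 2029, is inside that window, so Dorvik is at UTC−05:00.
12:07 UTC − 5h = 07:07 local.

07:07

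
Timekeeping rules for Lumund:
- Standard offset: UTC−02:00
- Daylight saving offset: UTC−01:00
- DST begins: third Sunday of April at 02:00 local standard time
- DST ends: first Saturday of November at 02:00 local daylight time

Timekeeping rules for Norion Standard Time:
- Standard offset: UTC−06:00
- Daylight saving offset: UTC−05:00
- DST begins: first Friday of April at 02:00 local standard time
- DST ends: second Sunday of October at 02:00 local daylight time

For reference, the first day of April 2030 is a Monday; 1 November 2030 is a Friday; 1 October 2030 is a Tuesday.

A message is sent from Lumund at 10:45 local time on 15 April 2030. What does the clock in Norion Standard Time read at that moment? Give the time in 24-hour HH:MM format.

07:45

1 April 2030 is a Monday, so the first Sunday is April 7 and the third is April 21.
1 November 2030 is a Friday, so the first Saturday is November 2.
Daylight saving runs 21 April – 2 November; 15 April 2030 is outside that window, so Lumund is on standard time at UTC−02:00.
10:45 Lumund + 2h = 12:45 UTC.
1 April 2030 is a Monday, so the first Friday is April 5.
1 October 2030 is a Tuesday, so the first Sunday is October 6 and the second is October 13.
At the standard offset (UTC−06:00), 12:45 UTC − 6h = 06:45 Norion Standard Time standard time.
The standard-time date in Norion Standard Time, 15 April 2030, falls between 5 April and 13 October, so daylight saving is in effect and Norion Standard Time is at UTC−05:00.
12:45 UTC − 5h = 07:45 Norion Standard Time.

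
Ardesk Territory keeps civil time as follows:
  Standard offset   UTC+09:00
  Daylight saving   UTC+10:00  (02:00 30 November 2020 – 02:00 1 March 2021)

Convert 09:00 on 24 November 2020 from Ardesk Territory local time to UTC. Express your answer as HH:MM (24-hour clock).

00:00

24 November 2020 does not fall between 30 November 2020 and 1 March 2021, so daylight saving is not in effect and Ardesk Territory is at UTC+09:00.
09:00 local − 9h = 00:00 UTC.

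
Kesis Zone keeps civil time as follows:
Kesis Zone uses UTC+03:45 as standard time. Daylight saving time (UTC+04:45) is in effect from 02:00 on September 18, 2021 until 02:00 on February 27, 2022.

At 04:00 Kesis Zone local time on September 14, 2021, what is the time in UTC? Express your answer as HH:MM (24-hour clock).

September 14, 2021 is outside the daylight-saving period (18 September 2021 – 27 February 2022), so Kesis Zone is on standard time, UTC+03:45.
04:00 local − 3h45m = 00:15 UTC.

00:15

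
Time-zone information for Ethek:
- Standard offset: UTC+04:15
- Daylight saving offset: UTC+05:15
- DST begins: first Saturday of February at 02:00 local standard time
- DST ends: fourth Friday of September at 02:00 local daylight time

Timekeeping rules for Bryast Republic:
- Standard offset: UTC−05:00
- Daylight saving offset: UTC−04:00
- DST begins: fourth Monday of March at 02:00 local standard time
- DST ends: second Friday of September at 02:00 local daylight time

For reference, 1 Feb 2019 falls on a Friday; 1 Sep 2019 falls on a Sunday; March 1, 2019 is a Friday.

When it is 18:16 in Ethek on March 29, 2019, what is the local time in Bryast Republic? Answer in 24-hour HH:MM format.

09:01

1 February 2019 is a Friday, so the first Saturday is February 2.
1 September 2019 is a Sunday, so the first Friday is September 6 and the fourth is September 27.
March 29, 2019 falls between 2 February and 27 September, so daylight saving is in effect and Ethek is at UTC+05:15.
18:16 Ethek − 5h15m = 13:01 UTC.
1 March 2019 is a Friday, so the first Monday is March 4 and the fourth is March 25.
1 September 2019 is a Sunday, so the first Friday is September 6 and the second is September 13.
At the standard offset (UTC−05:00), 13:01 UTC − 5h = 08:01 Bryast Republic standard time.
Daylight saving runs 25 March – 13 September; the standard-time date in Bryast Republic, March 29, 2019, is inside that window, so Bryast Republic is at UTC−04:00.
13:01 UTC − 4h = 09:01 Bryast Republic.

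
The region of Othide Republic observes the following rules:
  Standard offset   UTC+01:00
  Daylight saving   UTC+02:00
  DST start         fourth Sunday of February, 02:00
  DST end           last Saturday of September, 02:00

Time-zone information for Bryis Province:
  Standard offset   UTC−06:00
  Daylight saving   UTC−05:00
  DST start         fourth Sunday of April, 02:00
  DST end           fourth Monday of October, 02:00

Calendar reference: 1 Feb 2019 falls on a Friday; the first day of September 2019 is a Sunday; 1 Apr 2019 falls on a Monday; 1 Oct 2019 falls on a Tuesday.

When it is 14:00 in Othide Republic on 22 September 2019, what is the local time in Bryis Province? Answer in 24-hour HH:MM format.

1 February 2019 is a Friday, so the first Sunday is February 3 and the fourth is February 24.
1 September 2019 is a Sunday, so Saturdays fall on 7, 14, 21, 28; the last is September 28.
22 September 2019 lies within the daylight-saving period (24 February – 28 September), so Othide Republic is on daylight time, UTC+02:00.
14:00 Othide Republic − 2h = 12:00 UTC.
1 April 2019 is a Monday, so the first Sunday is April 7 and the fourth is April 28.
1 October 2019 is a Tuesday, so the first Monday is October 7 and the fourth is October 28.
At the standard offset (UTC−06:00), 12:00 UTC − 6h = 06:00 Bryis Province standard time.
The standard-time date in Bryis Province, 22 September 2019, falls between 28 April and 28 October, so daylight saving is in effect and Bryis Province is at UTC−05:00.
12:00 UTC − 5h = 07:00 Bryis Province.

07:00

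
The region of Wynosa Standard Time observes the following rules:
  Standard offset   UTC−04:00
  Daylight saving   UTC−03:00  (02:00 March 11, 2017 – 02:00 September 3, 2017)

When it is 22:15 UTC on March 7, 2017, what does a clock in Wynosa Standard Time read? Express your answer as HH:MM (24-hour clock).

18:15

At the standard offset (UTC−04:00), 22:15 UTC − 4h = 18:15 Wynosa Standard Time standard time.
The standard-time date in Wynosa Standard Time, March 7, 2017, does not fall between 11 March and 3 September, so daylight saving is not in effect and Wynosa Standard Time is at UTC−04:00.
22:15 UTC − 4h = 18:15 local.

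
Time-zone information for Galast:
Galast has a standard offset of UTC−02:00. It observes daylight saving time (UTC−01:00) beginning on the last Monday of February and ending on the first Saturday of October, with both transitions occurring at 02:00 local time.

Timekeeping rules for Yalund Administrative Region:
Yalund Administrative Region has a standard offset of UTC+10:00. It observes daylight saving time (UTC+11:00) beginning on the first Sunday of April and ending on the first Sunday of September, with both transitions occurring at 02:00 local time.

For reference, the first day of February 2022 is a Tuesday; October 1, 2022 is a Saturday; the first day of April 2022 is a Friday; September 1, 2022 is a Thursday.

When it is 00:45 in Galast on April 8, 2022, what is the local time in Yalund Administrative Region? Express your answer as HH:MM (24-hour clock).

12:45

1 February 2022 is a Tuesday, so Mondays fall on 7, 14, 21, 28; the last is February 28.
1 October 2022 is a Saturday, so the first Saturday is October 1.
April 8, 2022 lies within the daylight-saving period (28 February – 1 October), so Galast is on daylight time, UTC−01:00.
00:45 Galast + 1h = 01:45 UTC.
1 April 2022 is a Friday, so the first Sunday is April 3.
1 September 2022 is a Thursday, so the first Sunday is September 4.
At the standard offset (UTC+10:00), 01:45 UTC + 10h = 11:45 Yalund Administrative Region standard time.
Daylight saving runs 3 April – 4 September; the standard-time date in Yalund Administrative Region, April 8, 2022, is inside that window, so Yalund Administrative Region is at UTC+11:00.
01:45 UTC + 11h = 12:45 Yalund Administrative Region.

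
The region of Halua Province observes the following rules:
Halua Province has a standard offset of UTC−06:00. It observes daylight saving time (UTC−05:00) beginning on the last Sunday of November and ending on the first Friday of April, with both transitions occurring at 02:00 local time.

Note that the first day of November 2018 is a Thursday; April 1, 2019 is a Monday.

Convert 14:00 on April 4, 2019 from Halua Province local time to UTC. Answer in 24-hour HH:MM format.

19:00

1 November 2018 is a Thursday, so Sundays fall on 4, 11, 18, 25; the last is November 25.
1 April 2019 is a Monday, so the first Friday is April 5.
April 4, 2019 falls between 25 November 2018 and 5 April 2019, so daylight saving is in effect and Halua Province is at UTC−05:00.
14:00 local + 5h = 19:00 UTC.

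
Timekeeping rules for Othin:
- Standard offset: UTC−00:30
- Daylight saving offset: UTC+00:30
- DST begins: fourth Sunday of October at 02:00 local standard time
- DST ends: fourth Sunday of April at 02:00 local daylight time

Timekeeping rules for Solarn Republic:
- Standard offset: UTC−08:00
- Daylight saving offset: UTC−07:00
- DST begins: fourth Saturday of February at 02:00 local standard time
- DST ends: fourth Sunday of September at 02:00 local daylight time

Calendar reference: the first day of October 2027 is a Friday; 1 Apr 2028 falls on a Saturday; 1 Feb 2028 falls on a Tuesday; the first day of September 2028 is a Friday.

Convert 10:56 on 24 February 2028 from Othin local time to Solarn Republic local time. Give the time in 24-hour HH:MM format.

02:26

1 October 2027 is a Friday, so the first Sunday is October 3 and the fourth is October 24.
1 April 2028 is a Saturday, so the first Sunday is April 2 and the fourth is April 23.
Daylight saving runs 24 October 2027 – 23 April 2028; 24 February 2028 is inside that window, so Othin is at UTC+00:30.
10:56 Othin − 0h30m = 10:26 UTC.
1 February 2028 is a Tuesday, so the first Saturday is February 5 and the fourth is February 26.
1 September 2028 is a Friday, so the first Sunday is September 3 and the fourth is September 24.
At the standard offset (UTC−08:00), 10:26 UTC − 8h = 02:26 Solarn Republic standard time.
The standard-time date in Solarn Republic, 24 February 2028, does not fall between 26 February and 24 September, so daylight saving is not in effect and Solarn Republic is at UTC−08:00.
10:26 UTC − 8h = 02:26 Solarn Republic.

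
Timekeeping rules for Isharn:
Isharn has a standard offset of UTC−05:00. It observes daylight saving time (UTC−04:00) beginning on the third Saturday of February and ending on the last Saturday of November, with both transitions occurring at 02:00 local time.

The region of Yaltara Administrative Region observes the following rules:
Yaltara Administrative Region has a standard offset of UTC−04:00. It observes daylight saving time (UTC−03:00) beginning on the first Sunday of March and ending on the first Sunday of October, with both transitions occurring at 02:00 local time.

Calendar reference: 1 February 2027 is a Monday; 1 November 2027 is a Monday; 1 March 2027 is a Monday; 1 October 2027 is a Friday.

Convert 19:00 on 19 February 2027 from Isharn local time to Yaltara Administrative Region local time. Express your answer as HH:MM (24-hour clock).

20:00

1 February 2027 is a Monday, so the first Saturday is February 6 and the third is February 20.
1 November 2027 is a Monday, so Saturdays fall on 6, 13, 20, 27; the last is November 27.
Daylight saving runs 20 February – 27 November; 19 February 2027 is outside that window, so Isharn is on standard time at UTC−05:00.
19:00 Isharn + 5h = 00:00 UTC (rolling into the next day, 20 February 2027).
1 March 2027 is a Monday, so the first Sunday is March 7.
1 October 2027 is a Friday, so the first Sunday is October 3.
At the standard offset (UTC−04:00), 00:00 UTC − 4h = 20:00 Yaltara Administrative Region standard time (rolling into the previous day, 19 February 2027).
Daylight saving runs 7 March – 3 October; the standard-time date in Yaltara Administrative Region, 19 February 2027, is outside that window, so Yaltara Administrative Region is on standard time at UTC−04:00.
00:00 UTC − 4h = 20:00 Yaltara Administrative Region (rolling into the previous day, 19 February 2027).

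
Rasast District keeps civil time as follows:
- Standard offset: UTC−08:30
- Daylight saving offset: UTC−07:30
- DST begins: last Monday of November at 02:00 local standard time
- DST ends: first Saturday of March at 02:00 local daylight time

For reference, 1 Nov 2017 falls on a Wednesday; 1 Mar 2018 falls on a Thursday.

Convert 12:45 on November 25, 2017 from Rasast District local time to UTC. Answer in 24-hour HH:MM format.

1 November 2017 is a Wednesday, so Mondays fall on 6, 13, 20, 27; the last is November 27.
1 March 2018 is a Thursday, so the first Saturday is March 3.
November 25, 2017 does not fall between 27 November 2017 and 3 March 2018, so daylight saving is not in effect and Rasast District is at UTC−08:30.
12:45 local + 8h30m = 21:15 UTC.

21:15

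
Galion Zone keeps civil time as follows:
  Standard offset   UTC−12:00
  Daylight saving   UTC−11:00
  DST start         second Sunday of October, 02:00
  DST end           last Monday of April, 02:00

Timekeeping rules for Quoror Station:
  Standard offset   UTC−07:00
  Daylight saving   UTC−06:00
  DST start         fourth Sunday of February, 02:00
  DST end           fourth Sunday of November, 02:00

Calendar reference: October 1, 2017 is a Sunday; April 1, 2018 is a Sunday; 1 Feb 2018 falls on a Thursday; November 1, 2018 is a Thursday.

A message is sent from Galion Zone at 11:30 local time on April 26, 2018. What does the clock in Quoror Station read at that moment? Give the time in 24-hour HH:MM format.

1 October 2017 is a Sunday, so the first Sunday is October 1 and the second is October 8.
1 April 2018 is a Sunday, so Mondays fall on 2, 9, 16, 23, 30; the last is April 30.
April 26, 2018 falls between 8 October 2017 and 30 April 2018, so daylight saving is in effect and Galion Zone is at UTC−11:00.
11:30 Galion Zone + 11h = 22:30 UTC.
1 February 2018 is a Thursday, so the first Sunday is February 4 and the fourth is February 25.
1 November 2018 is a Thursday, so the first Sunday is November 4 and the fourth is November 25.
At the standard offset (UTC−07:00), 22:30 UTC − 7h = 15:30 Quoror Station standard time.
Daylight saving runs 25 February – 25 November; the standard-time date in Quoror Station, April 26, 2018, is inside that window, so Quoror Station is at UTC−06:00.
22:30 UTC − 6h = 16:30 Quoror Station.

16:30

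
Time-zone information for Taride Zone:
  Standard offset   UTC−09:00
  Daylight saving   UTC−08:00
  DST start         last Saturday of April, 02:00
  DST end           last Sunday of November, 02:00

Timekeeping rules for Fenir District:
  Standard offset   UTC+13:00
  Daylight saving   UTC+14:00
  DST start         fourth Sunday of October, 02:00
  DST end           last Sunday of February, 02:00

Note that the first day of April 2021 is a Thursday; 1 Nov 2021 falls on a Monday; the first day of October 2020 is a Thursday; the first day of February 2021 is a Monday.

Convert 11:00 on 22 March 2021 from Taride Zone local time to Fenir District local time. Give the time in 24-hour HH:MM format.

09:00

1 April 2021 is a Thursday, so Saturdays fall on 3, 10, 17, 24; the last is April 24.
1 November 2021 is a Monday, so Sundays fall on 7, 14, 21, 28; the last is November 28.
22 March 2021 does not fall between 24 April and 28 November, so daylight saving is not in effect and Taride Zone is at UTC−09:00.
11:00 Taride Zone + 9h = 20:00 UTC.
1 October 2020 is a Thursday, so the first Sunday is October 4 and the fourth is October 25.
1 February 2021 is a Monday, so Sundays fall on 7, 14, 21, 28; the last is February 28.
At the standard offset (UTC+13:00), 20:00 UTC + 13h = 09:00 Fenir District standard time (rolling into the next day, 23 March 2021).
The standard-time date in Fenir District, 23 March 2021, does not fall between 25 October 2020 and 28 February 2021, so daylight saving is not in effect and Fenir District is at UTC+13:00.
20:00 UTC + 13h = 09:00 Fenir District (rolling into the next day, 23 March 2021).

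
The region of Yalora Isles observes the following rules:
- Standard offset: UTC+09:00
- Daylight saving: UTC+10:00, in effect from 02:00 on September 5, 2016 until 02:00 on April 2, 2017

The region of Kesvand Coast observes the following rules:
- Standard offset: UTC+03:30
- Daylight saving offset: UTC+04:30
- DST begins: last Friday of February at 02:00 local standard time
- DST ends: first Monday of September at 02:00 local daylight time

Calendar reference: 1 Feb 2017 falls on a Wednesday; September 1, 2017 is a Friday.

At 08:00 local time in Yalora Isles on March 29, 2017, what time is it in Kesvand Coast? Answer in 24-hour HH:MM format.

02:30

March 29, 2017 falls between 5 September 2016 and 2 April 2017, so daylight saving is in effect and Yalora Isles is at UTC+10:00.
08:00 Yalora Isles − 10h = 22:00 UTC (rolling into the previous day, 28 March 2017).
1 February 2017 is a Wednesday, so Fridays fall on 3, 10, 17, 24; the last is February 24.
1 September 2017 is a Friday, so the first Monday is September 4.
At the standard offset (UTC+03:30), 22:00 UTC + 3h30m = 01:30 Kesvand Coast standard time (rolling into the next day, 29 March 2017).
The standard-time date in Kesvand Coast, March 29, 2017, falls between 24 February and 4 September, so daylight saving is in effect and Kesvand Coast is at UTC+04:30.
22:00 UTC + 4h30m = 02:30 Kesvand Coast (rolling into the next day, 29 March 2017).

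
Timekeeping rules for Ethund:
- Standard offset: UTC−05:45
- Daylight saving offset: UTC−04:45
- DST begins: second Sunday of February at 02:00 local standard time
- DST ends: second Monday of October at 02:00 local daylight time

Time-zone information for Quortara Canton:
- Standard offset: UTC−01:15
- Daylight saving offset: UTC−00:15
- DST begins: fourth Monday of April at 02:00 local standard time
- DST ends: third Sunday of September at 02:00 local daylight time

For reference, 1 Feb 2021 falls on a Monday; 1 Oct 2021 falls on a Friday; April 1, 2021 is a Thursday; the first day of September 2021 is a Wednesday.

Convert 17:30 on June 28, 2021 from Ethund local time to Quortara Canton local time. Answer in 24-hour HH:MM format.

1 February 2021 is a Monday, so the first Sunday is February 7 and the second is February 14.
1 October 2021 is a Friday, so the first Monday is October 4 and the second is October 11.
June 28, 2021 lies within the daylight-saving period (14 February – 11 October), so Ethund is on daylight time, UTC−04:45.
17:30 Ethund + 4h45m = 22:15 UTC.
1 April 2021 is a Thursday, so the first Monday is April 5 and the fourth is April 26.
1 September 2021 is a Wednesday, so the first Sunday is September 5 and the third is September 19.
At the standard offset (UTC−01:15), 22:15 UTC − 1h15m = 21:00 Quortara Canton standard time.
The standard-time date in Quortara Canton, June 28, 2021, lies within the daylight-saving period (26 April – 19 September), so Quortara Canton is on daylight time, UTC−00:15.
22:15 UTC − 0h15m = 22:00 Quortara Canton.

22:00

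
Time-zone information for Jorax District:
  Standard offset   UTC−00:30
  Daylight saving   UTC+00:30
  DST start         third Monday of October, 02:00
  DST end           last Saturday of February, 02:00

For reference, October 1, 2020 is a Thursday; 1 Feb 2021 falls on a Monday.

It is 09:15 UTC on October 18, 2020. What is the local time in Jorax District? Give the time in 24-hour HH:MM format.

1 October 2020 is a Thursday, so the first Monday is October 5 and the third is October 19.
1 February 2021 is a Monday, so Saturdays fall on 6, 13, 20, 27; the last is February 27.
At the standard offset (UTC−00:30), 09:15 UTC − 0h30m = 08:45 Jorax District standard time.
Daylight saving runs 19 October 2020 – 27 February 2021; the standard-time date in Jorax District, October 18, 2020, is outside that window, so Jorax District is on standard time at UTC−00:30.
09:15 UTC − 0h30m = 08:45 local.

08:45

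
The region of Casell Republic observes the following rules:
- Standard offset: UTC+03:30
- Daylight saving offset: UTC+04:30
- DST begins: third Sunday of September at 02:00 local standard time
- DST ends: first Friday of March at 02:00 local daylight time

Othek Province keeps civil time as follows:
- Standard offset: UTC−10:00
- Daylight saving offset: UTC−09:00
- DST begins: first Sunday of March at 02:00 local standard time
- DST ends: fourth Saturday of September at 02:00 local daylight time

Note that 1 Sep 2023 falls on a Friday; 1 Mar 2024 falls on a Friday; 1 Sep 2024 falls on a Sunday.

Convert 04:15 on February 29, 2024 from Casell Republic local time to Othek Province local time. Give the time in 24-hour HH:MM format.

1 September 2023 is a Friday, so the first Sunday is September 3 and the third is September 17.
1 March 2024 is a Friday, so the first Friday is March 1.
Daylight saving runs 17 September 2023 – 1 March 2024; February 29, 2024 is inside that window, so Casell Republic is at UTC+04:30.
04:15 Casell Republic − 4h30m = 23:45 UTC (rolling into the previous day, 28 February 2024).
1 March 2024 is a Friday, so the first Sunday is March 3.
1 September 2024 is a Sunday, so the first Saturday is September 7 and the fourth is September 28.
At the standard offset (UTC−10:00), 23:45 UTC − 10h = 13:45 Othek Province standard time.
The standard-time date in Othek Province, February 28, 2024, does not fall between 3 March and 28 September, so daylight saving is not in effect and Othek Province is at UTC−10:00.
23:45 UTC − 10h = 13:45 Othek Province.

13:45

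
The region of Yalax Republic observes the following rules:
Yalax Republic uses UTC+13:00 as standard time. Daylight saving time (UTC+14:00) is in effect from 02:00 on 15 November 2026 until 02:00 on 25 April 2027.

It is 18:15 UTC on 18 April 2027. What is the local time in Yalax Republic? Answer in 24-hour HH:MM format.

At the standard offset (UTC+13:00), 18:15 UTC + 13h = 07:15 Yalax Republic standard time (rolling into the next day, 19 April 2027).
Daylight saving runs 15 November 2026 – 25 April 2027; the standard-time date in Yalax Republic, 19 April 2027, is inside that window, so Yalax Republic is at UTC+14:00.
18:15 UTC + 14h = 08:15 local (rolling into the next day, 19 April 2027).

08:15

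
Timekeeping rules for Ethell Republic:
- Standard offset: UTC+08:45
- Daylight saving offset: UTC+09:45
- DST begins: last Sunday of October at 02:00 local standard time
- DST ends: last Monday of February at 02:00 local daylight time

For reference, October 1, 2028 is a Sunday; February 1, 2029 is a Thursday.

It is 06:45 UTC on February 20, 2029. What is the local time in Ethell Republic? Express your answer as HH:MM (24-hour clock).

1 October 2028 is a Sunday, so Sundays fall on 1, 8, 15, 22, 29; the last is October 29.
1 February 2029 is a Thursday, so Mondays fall on 5, 12, 19, 26; the last is February 26.
At the standard offset (UTC+08:45), 06:45 UTC + 8h45m = 15:30 Ethell Republic standard time.
The standard-time date in Ethell Republic, February 20, 2029, lies within the daylight-saving period (29 October 2028 – 26 February 2029), so Ethell Republic is on daylight time, UTC+09:45.
06:45 UTC + 9h45m = 16:30 local.

16:30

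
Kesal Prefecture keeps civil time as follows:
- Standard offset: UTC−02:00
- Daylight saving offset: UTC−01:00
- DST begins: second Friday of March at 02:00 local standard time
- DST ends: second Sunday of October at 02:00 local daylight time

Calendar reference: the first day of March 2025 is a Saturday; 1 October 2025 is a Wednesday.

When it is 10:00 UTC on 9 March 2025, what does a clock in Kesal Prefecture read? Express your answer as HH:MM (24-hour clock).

1 March 2025 is a Saturday, so the first Friday is March 7 and the second is March 14.
1 October 2025 is a Wednesday, so the first Sunday is October 5 and the second is October 12.
At the standard offset (UTC−02:00), 10:00 UTC − 2h = 08:00 Kesal Prefecture standard time.
The standard-time date in Kesal Prefecture, 9 March 2025, is outside the daylight-saving period (14 March – 12 October), so Kesal Prefecture is on standard time, UTC−02:00.
10:00 UTC − 2h = 08:00 local.

08:00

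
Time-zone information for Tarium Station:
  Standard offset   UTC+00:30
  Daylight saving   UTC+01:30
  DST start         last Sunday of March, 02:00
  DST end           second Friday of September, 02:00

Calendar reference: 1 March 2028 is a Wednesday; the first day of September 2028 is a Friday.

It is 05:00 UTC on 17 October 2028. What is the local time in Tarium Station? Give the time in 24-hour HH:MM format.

1 March 2028 is a Wednesday, so Sundays fall on 5, 12, 19, 26; the last is March 26.
1 September 2028 is a Friday, so the first Friday is September 1 and the second is September 8.
At the standard offset (UTC+00:30), 05:00 UTC + 0h30m = 05:30 Tarium Station standard time.
The standard-time date in Tarium Station, 17 October 2028, is outside the daylight-saving period (26 March – 8 September), so Tarium Station is on standard time, UTC+00:30.
05:00 UTC + 0h30m = 05:30 local.

05:30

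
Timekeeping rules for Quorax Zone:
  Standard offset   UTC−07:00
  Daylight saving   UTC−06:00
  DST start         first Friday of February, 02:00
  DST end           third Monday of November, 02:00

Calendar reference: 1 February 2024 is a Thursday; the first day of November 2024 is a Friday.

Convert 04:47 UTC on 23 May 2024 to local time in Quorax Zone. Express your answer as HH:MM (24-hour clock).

22:47

1 February 2024 is a Thursday, so the first Friday is February 2.
1 November 2024 is a Friday, so the first Monday is November 4 and the third is November 18.
At the standard offset (UTC−07:00), 04:47 UTC − 7h = 21:47 Quorax Zone standard time (rolling into the previous day, 22 May 2024).
The standard-time date in Quorax Zone, 22 May 2024, lies within the daylight-saving period (2 February – 18 November), so Quorax Zone is on daylight time, UTC−06:00.
04:47 UTC − 6h = 22:47 local (rolling into the previous day, 22 May 2024).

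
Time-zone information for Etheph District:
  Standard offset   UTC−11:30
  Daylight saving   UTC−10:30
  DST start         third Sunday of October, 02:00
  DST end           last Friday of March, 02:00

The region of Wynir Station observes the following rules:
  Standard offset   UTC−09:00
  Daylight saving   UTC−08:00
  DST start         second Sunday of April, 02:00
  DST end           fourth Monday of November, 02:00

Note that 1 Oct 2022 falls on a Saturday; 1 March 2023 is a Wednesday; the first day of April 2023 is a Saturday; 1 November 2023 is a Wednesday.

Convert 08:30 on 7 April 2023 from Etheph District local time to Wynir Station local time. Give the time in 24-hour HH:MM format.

1 October 2022 is a Saturday, so the first Sunday is October 2 and the third is October 16.
1 March 2023 is a Wednesday, so Fridays fall on 3, 10, 17, 24, 31; the last is March 31.
7 April 2023 is outside the daylight-saving period (16 October 2022 – 31 March 2023), so Etheph District is on standard time, UTC−11:30.
08:30 Etheph District + 11h30m = 20:00 UTC.
1 April 2023 is a Saturday, so the first Sunday is April 2 and the second is April 9.
1 November 2023 is a Wednesday, so the first Monday is November 6 and the fourth is November 27.
At the standard offset (UTC−09:00), 20:00 UTC − 9h = 11:00 Wynir Station standard time.
The standard-time date in Wynir Station, 7 April 2023, is outside the daylight-saving period (9 April – 27 November), so Wynir Station is on standard time, UTC−09:00.
20:00 UTC − 9h = 11:00 Wynir Station.

11:00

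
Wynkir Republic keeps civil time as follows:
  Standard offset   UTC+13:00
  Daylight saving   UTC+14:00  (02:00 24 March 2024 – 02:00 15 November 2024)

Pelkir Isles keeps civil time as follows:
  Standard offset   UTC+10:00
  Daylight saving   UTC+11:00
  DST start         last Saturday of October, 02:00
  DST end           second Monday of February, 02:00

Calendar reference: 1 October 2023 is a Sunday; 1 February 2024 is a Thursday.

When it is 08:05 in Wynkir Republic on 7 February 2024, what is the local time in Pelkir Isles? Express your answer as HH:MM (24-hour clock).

7 February 2024 does not fall between 24 March and 15 November, so daylight saving is not in effect and Wynkir Republic is at UTC+13:00.
08:05 Wynkir Republic − 13h = 19:05 UTC (rolling into the previous day, 6 February 2024).
1 October 2023 is a Sunday, so Saturdays fall on 7, 14, 21, 28; the last is October 28.
1 February 2024 is a Thursday, so the first Monday is February 5 and the second is February 12.
At the standard offset (UTC+10:00), 19:05 UTC + 10h = 05:05 Pelkir Isles standard time (rolling into the next day, 7 February 2024).
The standard-time date in Pelkir Isles, 7 February 2024, falls between 28 October 2023 and 12 February 2024, so daylight saving is in effect and Pelkir Isles is at UTC+11:00.
19:05 UTC + 11h = 06:05 Pelkir Isles (rolling into the next day, 7 February 2024).

06:05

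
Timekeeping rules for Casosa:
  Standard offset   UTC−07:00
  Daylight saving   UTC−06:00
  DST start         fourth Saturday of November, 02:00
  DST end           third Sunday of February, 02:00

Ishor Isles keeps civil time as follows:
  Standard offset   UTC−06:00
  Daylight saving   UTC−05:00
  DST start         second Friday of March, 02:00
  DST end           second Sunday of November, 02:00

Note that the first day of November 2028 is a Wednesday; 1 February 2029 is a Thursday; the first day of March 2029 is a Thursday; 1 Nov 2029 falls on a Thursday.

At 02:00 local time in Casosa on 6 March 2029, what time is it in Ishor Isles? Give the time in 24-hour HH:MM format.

03:00

1 November 2028 is a Wednesday, so the first Saturday is November 4 and the fourth is November 25.
1 February 2029 is a Thursday, so the first Sunday is February 4 and the third is February 18.
Daylight saving runs 25 November 2028 – 18 February 2029; 6 March 2029 is outside that window, so Casosa is on standard time at UTC−07:00.
02:00 Casosa + 7h = 09:00 UTC.
1 March 2029 is a Thursday, so the first Friday is March 2 and the second is March 9.
1 November 2029 is a Thursday, so the first Sunday is November 4 and the second is November 11.
At the standard offset (UTC−06:00), 09:00 UTC − 6h = 03:00 Ishor Isles standard time.
The standard-time date in Ishor Isles, 6 March 2029, is outside the daylight-saving period (9 March – 11 November), so Ishor Isles is on standard time, UTC−06:00.
09:00 UTC − 6h = 03:00 Ishor Isles.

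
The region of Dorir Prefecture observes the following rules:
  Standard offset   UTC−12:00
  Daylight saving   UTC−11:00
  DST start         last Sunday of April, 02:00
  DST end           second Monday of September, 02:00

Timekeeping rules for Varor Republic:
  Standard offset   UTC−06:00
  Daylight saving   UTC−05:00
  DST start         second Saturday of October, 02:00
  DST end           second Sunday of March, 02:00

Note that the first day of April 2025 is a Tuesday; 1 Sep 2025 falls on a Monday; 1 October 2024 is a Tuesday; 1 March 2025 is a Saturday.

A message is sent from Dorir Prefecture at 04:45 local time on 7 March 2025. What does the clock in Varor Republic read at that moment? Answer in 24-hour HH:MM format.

11:45

1 April 2025 is a Tuesday, so Sundays fall on 6, 13, 20, 27; the last is April 27.
1 September 2025 is a Monday, so the first Monday is September 1 and the second is September 8.
Daylight saving runs 27 April – 8 September; 7 March 2025 is outside that window, so Dorir Prefecture is on standard time at UTC−12:00.
04:45 Dorir Prefecture + 12h = 16:45 UTC.
1 October 2024 is a Tuesday, so the first Saturday is October 5 and the second is October 12.
1 March 2025 is a Saturday, so the first Sunday is March 2 and the second is March 9.
At the standard offset (UTC−06:00), 16:45 UTC − 6h = 10:45 Varor Republic standard time.
Daylight saving runs 12 October 2024 – 9 March 2025; the standard-time date in Varor Republic, 7 March 2025, is inside that window, so Varor Republic is at UTC−05:00.
16:45 UTC − 5h = 11:45 Varor Republic.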